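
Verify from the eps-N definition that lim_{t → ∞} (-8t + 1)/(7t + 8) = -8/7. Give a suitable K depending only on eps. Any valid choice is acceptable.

K = (71/49)/eps

Let eps > 0 be given. We seek K > 0 such that t > K implies |(-8t + 1)/(7t + 8) + 8/7| < eps.
(-8t + 1)/(7t + 8) + 8/7 = (7(-8t + 1) − (-8)(7t + 8)) / (7(7t + 8)) = 71/(7(7t + 8)).
For t > 0 we have 7t + 8 > 7t, so |(-8t + 1)/(7t + 8) + 8/7| = 71/(7(7t + 8)) < 71/(7·7t) = (71/49)/t.
Thus |(-8t + 1)/(7t + 8) + 8/7| < eps whenever t > (71/49)/eps.
Take K = (71/49)/eps. If t > K then |(-8t + 1)/(7t + 8) + 8/7| < (71/49)/t < eps.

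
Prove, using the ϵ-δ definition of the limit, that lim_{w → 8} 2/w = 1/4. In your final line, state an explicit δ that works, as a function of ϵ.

Suppose ϵ > 0. We seek δ > 0 such that 0 < |w − 8| < δ implies |2/w − (1/4)| < ϵ.
|2/w − (1/4)| = 2·|8 − w|/(8·|w|) = 2|w − 8|/(8|w|).
Restrict δ ≤ 4. Then |w − 8| < 4 gives |w| > 4, so 8|w| > 32.
Then |2/w − (1/4)| < 2|w − 8|/32, which is < ϵ when |w − 8| < 16ϵ.
Take δ = min(4, 16ϵ). Then 0 < |w − 8| < δ gives both |w − 8| < 4 and |w − 8| < 16ϵ, so |2/w − (1/4)| < ϵ.

δ = min(4, 16ϵ)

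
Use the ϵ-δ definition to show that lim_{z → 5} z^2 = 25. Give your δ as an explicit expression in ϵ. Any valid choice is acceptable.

Let ϵ > 0. We seek δ > 0 with 0 < |z − 5| < δ ⇒ |z^2 − 25| < ϵ.
Factor: z^2 − 25 = (z − 5)(z + 5), so |z^2 − 25| = |z − 5|·|z + 5|.
Impose δ ≤ 1 so that |z| < 6; then |z + 5| ≤ 11.
Hence |z^2 − 25| ≤ 11|z − 5|, which is < ϵ once |z − 5| < ϵ/11.
Take δ = min(1, ϵ/11). If 0 < |z − 5| < δ then both bounds hold and |z^2 − 25| ≤ 11|z − 5| < 11·(ϵ/11) = ϵ.

δ = min(1, ϵ/11)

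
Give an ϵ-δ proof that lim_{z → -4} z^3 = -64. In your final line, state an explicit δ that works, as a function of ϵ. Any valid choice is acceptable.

δ = min(2, ϵ/76)

Fix ϵ > 0. We seek δ > 0 with 0 < |z + 4| < δ ⇒ |z^3 + 64| < ϵ.
Factor: z^3 + 64 = (z + 4)(z^2 - 4z + 16), so |z^3 + 64| = |z + 4|·|z^2 - 4z + 16|.
Restrict δ ≤ 2. Then |z + 4| < 2 gives |z| < 6, so by the triangle inequality |z^2 - 4z + 16| ≤ 6^2 + 4·6 + 16 = 76.
Hence |z^3 + 64| ≤ 76|z + 4|, which is < ϵ once |z + 4| < ϵ/76.
Take δ = min(2, ϵ/76). If 0 < |z + 4| < δ then both bounds hold and |z^3 + 64| ≤ 76|z + 4| < 76·(ϵ/76) = ϵ.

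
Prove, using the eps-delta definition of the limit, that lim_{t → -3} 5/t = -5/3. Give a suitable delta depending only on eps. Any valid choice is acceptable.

Fix eps > 0. We seek delta > 0 such that 0 < |t + 3| < delta implies |5/t + 5/3| < eps.
|5/t + 5/3| = 5·|-3 − t|/(3·|t|) = 5|t + 3|/(3|t|).
Require delta ≤ 3/2 so that |t| > 3 − 3/2 = 3/2, hence 3|t| > 9/2.
Then |5/t + 5/3| < 5|t + 3|/(9/2), which is < eps when |t + 3| < (9/10)eps.
Take delta = min(3/2, (9/10)eps). Then 0 < |t + 3| < delta gives both |t + 3| < 3/2 and |t + 3| < (9/10)eps, so |5/t + 5/3| < eps.

delta = min(3/2, (9/10)eps)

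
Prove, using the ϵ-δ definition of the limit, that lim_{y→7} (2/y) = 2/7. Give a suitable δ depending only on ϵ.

Suppose ϵ > 0. We seek δ > 0 such that 0 < |y − 7| < δ implies |2/y − (2/7)| < ϵ.
|2/y − (2/7)| = 2·|7 − y|/(7·|y|) = 2|y − 7|/(7|y|).
Restrict δ ≤ 7/2. Then |y − 7| < 7/2 gives |y| > 7/2, so 7|y| > 49/2.
Then |2/y − (2/7)| < 2|y − 7|/(49/2), which is < ϵ when |y − 7| < (49/4)ϵ.
Take δ = min(7/2, (49/4)ϵ). Then 0 < |y − 7| < δ gives both |y − 7| < 7/2 and |y − 7| < (49/4)ϵ, so |2/y − (2/7)| < ϵ.

δ = min(7/2, (49/4)ϵ)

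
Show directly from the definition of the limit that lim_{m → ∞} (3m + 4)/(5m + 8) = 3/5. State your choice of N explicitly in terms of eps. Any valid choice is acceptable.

Let eps > 0 be given. For m ≥ 1, |(3m + 4)/(5m + 8) − (3/5)| = |-4|/(5(5m + 8)) = 4/(5(5m + 8)).
Since 5m + 8 ≥ 5m for m ≥ 1, this is ≤ 4/(5·5m) = (4/25)/m.
So |(3m + 4)/(5m + 8) − (3/5)| < eps whenever m > (4/25)/eps.
Take N = (4/25)/eps. If m > N then |(3m + 4)/(5m + 8) − (3/5)| ≤ (4/25)/m < eps.

N = (4/25)/eps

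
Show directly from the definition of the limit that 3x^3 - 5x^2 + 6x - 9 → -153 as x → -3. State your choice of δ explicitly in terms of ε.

Let ε > 0. We want δ > 0 such that 0 < |x + 3| < δ implies |(3x^3 - 5x^2 + 6x - 9) + 153| < ε.
(3x^3 - 5x^2 + 6x - 9) + 153 = 3x^3 - 5x^2 + 6x + 144 = (x + 3)(3x^2 - 14x + 48).
So |(3x^3 - 5x^2 + 6x - 9) + 153| = |x + 3|·|3x^2 - 14x + 48|.
Require δ ≤ 1. Then |x + 3| < 1 gives |x| < 4, and by the triangle inequality |3x^2 - 14x + 48| ≤ 3·4^2 + 14·4 + 48 = 152.
Hence |(3x^3 - 5x^2 + 6x - 9) + 153| ≤ 152|x + 3| < ε provided |x + 3| < ε/152.
Choosing δ = min(1, ε/152) ensures both conditions, hence |(3x^3 - 5x^2 + 6x - 9) + 153| < ε.

δ = min(1, ε/152)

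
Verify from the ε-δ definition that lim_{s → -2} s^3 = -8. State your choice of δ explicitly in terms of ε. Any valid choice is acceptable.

δ = min(1, ε/19)

Let ε > 0. We seek δ > 0 with 0 < |s + 2| < δ ⇒ |s^3 + 8| < ε.
Factor: s^3 + 8 = (s + 2)(s^2 - 2s + 4), so |s^3 + 8| = |s + 2|·|s^2 - 2s + 4|.
Restrict δ ≤ 1. Then |s + 2| < 1 gives |s| < 3, so by the triangle inequality |s^2 - 2s + 4| ≤ 3^2 + 2·3 + 4 = 19.
Hence |s^3 + 8| ≤ 19|s + 2|, which is < ε once |s + 2| < ε/19.
Take δ = min(1, ε/19). If 0 < |s + 2| < δ then both bounds hold and |s^3 + 8| ≤ 19|s + 2| < 19·(ε/19) = ε.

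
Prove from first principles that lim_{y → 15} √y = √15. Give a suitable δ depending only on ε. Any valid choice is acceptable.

δ = min(15, √15·ε)

Let ε > 0. We want δ > 0 such that 0 < |y − 15| < δ implies |√y − √15| < ε.
Multiplying by the conjugate, |√y − √15| = |y − 15|/(√y + √15).
Restrict δ ≤ 15 so that |y − 15| < 15 forces y > 0, and then √y + √15 > √15.
Hence |√y − √15| < |y − 15|/√15, which is < ε once |y − 15| < √15·ε.
Take δ = min(15, √15·ε). If 0 < |y − 15| < δ then y > 0 and |√y − √15| < |y − 15|/√15 < ε.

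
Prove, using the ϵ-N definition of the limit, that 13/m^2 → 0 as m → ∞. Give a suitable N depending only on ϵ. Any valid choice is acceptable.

N = (13/ϵ)^{1/2}

Let ϵ > 0 be given. For m ≥ 1, |13/m^2 − 0| = 13/m^2.
13/m^2 < ϵ ⇔ m^2 > 13/ϵ ⇔ m > (13/ϵ)^{1/2}.
Take N = (13/ϵ)^{1/2}. Then m > N implies 13/m^2 < ϵ.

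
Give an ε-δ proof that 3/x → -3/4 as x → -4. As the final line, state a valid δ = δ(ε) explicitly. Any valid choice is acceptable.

δ = min(2, (8/3)ε)

Fix ε > 0. We seek δ > 0 such that 0 < |x + 4| < δ implies |3/x + 3/4| < ε.
|3/x + 3/4| = 3·|-4 − x|/(4·|x|) = 3|x + 4|/(4|x|).
Restrict δ ≤ 2. Then |x + 4| < 2 gives |x| > 2, so 4|x| > 8.
Then |3/x + 3/4| < 3|x + 4|/8, which is < ε when |x + 4| < (8/3)ε.
Take δ = min(2, (8/3)ε). Then 0 < |x + 4| < δ gives both |x + 4| < 2 and |x + 4| < (8/3)ε, so |3/x + 3/4| < ε.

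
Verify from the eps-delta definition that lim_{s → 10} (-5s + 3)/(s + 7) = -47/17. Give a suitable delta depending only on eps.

Let eps > 0 be given. We want delta > 0 with 0 < |s − 10| < delta ⇒ |(-5s + 3)/(s + 7) + 47/17| < eps.
Combining over a common denominator, (-5s + 3)/(s + 7) + 47/17 = [(-5s + 3)·17 − (-47)·(s + 7)] / [17·(s + 7)] = -38(s − 10) / (17(s + 7)).
So |(-5s + 3)/(s + 7) + 47/17| = 38|s − 10| / (17·|s + 7|).
Restrict delta ≤ 17/2. Then |s − 10| < 17/2 gives |s + 7| = |(s − 10) + 17| ≥ 17 − 17/2 = 17/2.
Hence |(-5s + 3)/(s + 7) + 47/17| < 38|s − 10|/(17·(17/2)) = (76/289)|s − 10|, which is < eps once |s − 10| < (289/76)eps.
Take delta = min(17/2, (289/76)eps). Then 0 < |s − 10| < delta forces both bounds, so |(-5s + 3)/(s + 7) + 47/17| < eps.

delta = min(17/2, (289/76)eps)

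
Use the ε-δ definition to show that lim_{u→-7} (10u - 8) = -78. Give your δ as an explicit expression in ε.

Let ε > 0. We need δ > 0 so that 0 < |u + 7| < δ implies |(10u - 8) + 78| < ε.
|(10u - 8) + 78| = |10u + 70| = 10|u + 7|.
Thus it suffices that |u + 7| < ε/10.
Take δ = ε/10. If 0 < |u + 7| < δ then |(10u - 8) + 78| = 10|u + 7| < 10·(ε/10) = ε.

δ = ε/10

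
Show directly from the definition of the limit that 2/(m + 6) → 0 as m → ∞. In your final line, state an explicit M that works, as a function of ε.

M = 2/ε

Fix ε > 0. For m ≥ 1, |2/(m + 6) − 0| = 2/(m + 6) ≤ 2/m.
We need 2/m < ε, i.e. m > 2/ε.
Take M = 2/ε. If m > M then |2/(m + 6)| ≤ 2/m < ε.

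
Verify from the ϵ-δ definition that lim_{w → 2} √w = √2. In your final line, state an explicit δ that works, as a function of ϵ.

Let ϵ > 0. We want δ > 0 such that 0 < |w − 2| < δ implies |√w − √2| < ϵ.
Rationalise: √w − √2 = (w − 2)/(√w + √2), so |√w − √2| = |w − 2|/(√w + √2).
Restrict δ ≤ 2 so that |w − 2| < 2 forces w > 0, and then √w + √2 > √2.
Hence |√w − √2| < |w − 2|/√2, which is < ϵ once |w − 2| < √2·ϵ.
Take δ = min(2, √2·ϵ). If 0 < |w − 2| < δ then w > 0 and |√w − √2| < |w − 2|/√2 < ϵ.

δ = min(2, √2·ϵ)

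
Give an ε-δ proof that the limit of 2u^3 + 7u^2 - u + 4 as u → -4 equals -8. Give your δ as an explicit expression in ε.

δ = min(1, ε/58)

Let ε > 0 be given. We want δ > 0 such that 0 < |u + 4| < δ implies |(2u^3 + 7u^2 - u + 4) + 8| < ε.
(2u^3 + 7u^2 - u + 4) + 8 = 2u^3 + 7u^2 - u + 12 = (u + 4)(2u^2 - u + 3).
So |(2u^3 + 7u^2 - u + 4) + 8| = |u + 4|·|2u^2 - u + 3|.
Assume first that |u + 4| < 1, so |u| < 5. Then |2u^2 - u + 3| ≤ 2·5^2 + 5 + 3 = 58.
Hence |(2u^3 + 7u^2 - u + 4) + 8| ≤ 58|u + 4| < ε provided |u + 4| < ε/58.
Take δ = min(1, ε/58). Then 0 < |u + 4| < δ gives both |u + 4| < 1 and |u + 4| < ε/58, so |(2u^3 + 7u^2 - u + 4) + 8| < ε.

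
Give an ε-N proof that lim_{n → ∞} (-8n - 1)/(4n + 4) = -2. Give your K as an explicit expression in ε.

K = (7/4)/ε

Let ε > 0 be given. For n ≥ 1, |(-8n - 1)/(4n + 4) + 2| = |28|/(4(4n + 4)) = 28/(4(4n + 4)).
Since 4n + 4 ≥ 4n for n ≥ 1, this is ≤ 28/(4·4n) = (7/4)/n.
So |(-8n - 1)/(4n + 4) + 2| < ε whenever n > (7/4)/ε.
Take K = (7/4)/ε. If n > K then |(-8n - 1)/(4n + 4) + 2| ≤ (7/4)/n < ε.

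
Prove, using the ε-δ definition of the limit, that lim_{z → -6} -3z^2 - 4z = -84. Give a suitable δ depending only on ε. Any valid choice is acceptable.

Let ε > 0 be given. We want δ > 0 such that 0 < |z + 6| < δ implies |(-3z^2 - 4z) + 84| < ε.
(-3z^2 - 4z) + 84 = -3z^2 - 4z + 84 = (z + 6)(-3z + 14).
So |(-3z^2 - 4z) + 84| = |z + 6|·|-3z + 14|.
Assume first that |z + 6| < 2, so |z| < 8. Then |-3z + 14| ≤ 3·8 + 14 = 38.
Hence |(-3z^2 - 4z) + 84| ≤ 38|z + 6| < ε provided |z + 6| < ε/38.
Choosing δ = min(2, ε/38) ensures both conditions, hence |(-3z^2 - 4z) + 84| < ε.

δ = min(2, ε/38)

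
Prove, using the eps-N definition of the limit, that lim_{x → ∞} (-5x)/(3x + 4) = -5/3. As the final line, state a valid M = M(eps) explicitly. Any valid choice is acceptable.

M = (20/9)/eps

Let eps > 0 be given. We seek M > 0 such that x > M implies |(-5x)/(3x + 4) + 5/3| < eps.
(-5x)/(3x + 4) + 5/3 = (3(-5x) − (-5)(3x + 4)) / (3(3x + 4)) = 20/(3(3x + 4)).
For x > 0 we have 3x + 4 > 3x, so |(-5x)/(3x + 4) + 5/3| = 20/(3(3x + 4)) < 20/(3·3x) = (20/9)/x.
Thus |(-5x)/(3x + 4) + 5/3| < eps whenever x > (20/9)/eps.
Take M = (20/9)/eps. If x > M then |(-5x)/(3x + 4) + 5/3| < (20/9)/x < eps.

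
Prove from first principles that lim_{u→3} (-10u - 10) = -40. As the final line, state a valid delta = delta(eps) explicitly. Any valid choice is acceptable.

delta = eps/10

Suppose eps > 0. We need delta > 0 so that 0 < |u − 3| < delta implies |(-10u - 10) + 40| < eps.
Since (-10u - 10) + 40 = -10(u − 3), we have |(-10u - 10) + 40| = 10|u − 3|.
Thus it suffices that |u − 3| < eps/10.
Choosing delta = eps/10 gives |(-10u - 10) + 40| = 10|u − 3| < eps whenever |u − 3| < delta.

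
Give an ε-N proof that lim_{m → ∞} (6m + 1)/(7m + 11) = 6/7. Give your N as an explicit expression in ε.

N = (59/49)/ε

Fix ε > 0. For m ≥ 1, |(6m + 1)/(7m + 11) − (6/7)| = |-59|/(7(7m + 11)) = 59/(7(7m + 11)).
Since 7m + 11 ≥ 7m for m ≥ 1, this is ≤ 59/(7·7m) = (59/49)/m.
So |(6m + 1)/(7m + 11) − (6/7)| < ε whenever m > (59/49)/ε.
Take N = (59/49)/ε. If m > N then |(6m + 1)/(7m + 11) − (6/7)| ≤ (59/49)/m < ε.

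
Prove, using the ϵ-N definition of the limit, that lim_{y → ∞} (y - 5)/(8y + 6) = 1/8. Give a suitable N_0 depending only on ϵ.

Fix ϵ > 0. We seek N_0 > 0 such that y > N_0 implies |(y - 5)/(8y + 6) − (1/8)| < ϵ.
(y - 5)/(8y + 6) − (1/8) = (8(y - 5) − (8y + 6)) / (8(8y + 6)) = -46/(8(8y + 6)).
For y > 0 we have 8y + 6 > 8y, so |(y - 5)/(8y + 6) − (1/8)| = 46/(8(8y + 6)) < 46/(8·8y) = (23/32)/y.
Thus |(y - 5)/(8y + 6) − (1/8)| < ϵ whenever y > (23/32)/ϵ.
Take N_0 = (23/32)/ϵ. If y > N_0 then |(y - 5)/(8y + 6) − (1/8)| < (23/32)/y < ϵ.

N_0 = (23/32)/ϵ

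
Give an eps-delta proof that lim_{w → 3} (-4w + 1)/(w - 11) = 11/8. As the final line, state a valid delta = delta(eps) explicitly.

delta = min(4, (32/43)eps)

Fix eps > 0. We want delta > 0 with 0 < |w − 3| < delta ⇒ |(-4w + 1)/(w - 11) − (11/8)| < eps.
Combining over a common denominator, (-4w + 1)/(w - 11) − (11/8) = [(-4w + 1)·(-8) − (-11)·(w - 11)] / [(-8)·(w - 11)] = 43(w − 3) / ((-8)(w - 11)).
So |(-4w + 1)/(w - 11) − (11/8)| = 43|w − 3| / (8·|w − 11|).
Require delta ≤ 4, so |w − 11| ≥ |-8| − |w − 3| > 8 − 4 = 4.
Hence |(-4w + 1)/(w - 11) − (11/8)| < 43|w − 3|/(8·4) = (43/32)|w − 3|, which is < eps once |w − 3| < (32/43)eps.
Take delta = min(4, (32/43)eps). Then 0 < |w − 3| < delta forces both bounds, so |(-4w + 1)/(w - 11) − (11/8)| < eps.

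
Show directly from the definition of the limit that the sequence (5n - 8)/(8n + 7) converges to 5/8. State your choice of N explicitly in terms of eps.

N = (99/64)/eps

Fix eps > 0. For n ≥ 1, |(5n - 8)/(8n + 7) − (5/8)| = |-99|/(8(8n + 7)) = 99/(8(8n + 7)).
Since 8n + 7 ≥ 8n for n ≥ 1, this is ≤ 99/(8·8n) = (99/64)/n.
So |(5n - 8)/(8n + 7) − (5/8)| < eps whenever n > (99/64)/eps.
Take N = (99/64)/eps. If n > N then |(5n - 8)/(8n + 7) − (5/8)| ≤ (99/64)/n < eps.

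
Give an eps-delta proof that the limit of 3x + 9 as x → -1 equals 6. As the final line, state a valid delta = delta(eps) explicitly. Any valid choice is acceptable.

Suppose eps > 0. We need delta > 0 so that 0 < |x + 1| < delta implies |(3x + 9) − 6| < eps.
Since (3x + 9) − 6 = 3(x + 1), we have |(3x + 9) − 6| = 3|x + 1|.
So 3|x + 1| < eps exactly when |x + 1| < eps/3.
Choosing delta = eps/3 gives |(3x + 9) − 6| = 3|x + 1| < eps whenever |x + 1| < delta.

delta = eps/3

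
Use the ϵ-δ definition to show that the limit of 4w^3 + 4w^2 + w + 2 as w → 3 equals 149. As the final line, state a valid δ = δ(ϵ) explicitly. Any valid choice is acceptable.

Fix ϵ > 0. We want δ > 0 such that 0 < |w − 3| < δ implies |(4w^3 + 4w^2 + w + 2) − 149| < ϵ.
(4w^3 + 4w^2 + w + 2) − 149 = 4w^3 + 4w^2 + w - 147 = (w − 3)(4w^2 + 16w + 49).
So |(4w^3 + 4w^2 + w + 2) − 149| = |w − 3|·|4w^2 + 16w + 49|.
Require δ ≤ 1. Then |w − 3| < 1 gives |w| < 4, and by the triangle inequality |4w^2 + 16w + 49| ≤ 4·4^2 + 16·4 + 49 = 177.
Hence |(4w^3 + 4w^2 + w + 2) − 149| ≤ 177|w − 3| < ϵ provided |w − 3| < ϵ/177.
Choosing δ = min(1, ϵ/177) ensures both conditions, hence |(4w^3 + 4w^2 + w + 2) − 149| < ϵ.

δ = min(1, ϵ/177)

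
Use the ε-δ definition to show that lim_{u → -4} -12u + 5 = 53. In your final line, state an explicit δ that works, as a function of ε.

δ = ε/12

Let ε > 0. We need δ > 0 so that 0 < |u + 4| < δ implies |(-12u + 5) − 53| < ε.
|(-12u + 5) − 53| = |-12u - 48| = 12|u + 4|.
Thus it suffices that |u + 4| < ε/12.
Choosing δ = ε/12 gives |(-12u + 5) − 53| = 12|u + 4| < ε whenever |u + 4| < δ.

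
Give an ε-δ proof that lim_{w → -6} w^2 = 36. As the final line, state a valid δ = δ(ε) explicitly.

δ = min(2, ε/14)

Let ε > 0 be given. We seek δ > 0 with 0 < |w + 6| < δ ⇒ |w^2 − 36| < ε.
Factor: w^2 − 36 = (w + 6)(w - 6), so |w^2 − 36| = |w + 6|·|w - 6|.
Impose δ ≤ 2 so that |w| < 8; then |w - 6| ≤ 14.
Hence |w^2 − 36| ≤ 14|w + 6|, which is < ε once |w + 6| < ε/14.
Take δ = min(2, ε/14). If 0 < |w + 6| < δ then both bounds hold and |w^2 − 36| ≤ 14|w + 6| < 14·(ε/14) = ε.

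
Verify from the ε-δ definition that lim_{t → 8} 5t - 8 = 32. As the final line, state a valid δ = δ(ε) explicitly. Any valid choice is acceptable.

Let ε > 0 be given. We need δ > 0 so that 0 < |t − 8| < δ implies |(5t - 8) − 32| < ε.
|(5t - 8) − 32| = |5t - 40| = 5|t − 8|.
Thus it suffices that |t − 8| < ε/5.
Take δ = ε/5. If 0 < |t − 8| < δ then |(5t - 8) − 32| = 5|t − 8| < 5·(ε/5) = ε.

δ = ε/5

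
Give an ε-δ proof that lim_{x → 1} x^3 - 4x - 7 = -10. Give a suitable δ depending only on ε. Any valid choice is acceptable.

Fix ε > 0. We want δ > 0 such that 0 < |x − 1| < δ implies |(x^3 - 4x - 7) + 10| < ε.
(x^3 - 4x - 7) + 10 = x^3 - 4x + 3 = (x − 1)(x^2 + x - 3).
So |(x^3 - 4x - 7) + 10| = |x − 1|·|x^2 + x - 3|.
Require δ ≤ 1. Then |x − 1| < 1 gives |x| < 2, and by the triangle inequality |x^2 + x - 3| ≤ 2^2 + 2 + 3 = 9.
Hence |(x^3 - 4x - 7) + 10| ≤ 9|x − 1| < ε provided |x − 1| < ε/9.
Choosing δ = min(1, ε/9) ensures both conditions, hence |(x^3 - 4x - 7) + 10| < ε.

δ = min(1, ε/9)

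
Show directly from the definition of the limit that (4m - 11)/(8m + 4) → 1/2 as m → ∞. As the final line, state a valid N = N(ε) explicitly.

Let ε > 0. For m ≥ 1, |(4m - 11)/(8m + 4) − (1/2)| = |-104|/(8(8m + 4)) = 104/(8(8m + 4)).
Since 8m + 4 ≥ 8m for m ≥ 1, this is ≤ 104/(8·8m) = (13/8)/m.
So |(4m - 11)/(8m + 4) − (1/2)| < ε whenever m > (13/8)/ε.
Take N = (13/8)/ε. If m > N then |(4m - 11)/(8m + 4) − (1/2)| ≤ (13/8)/m < ε.

N = (13/8)/ε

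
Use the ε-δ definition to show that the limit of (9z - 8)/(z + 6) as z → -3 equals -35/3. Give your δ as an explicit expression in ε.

δ = min(3/2, (9/124)ε)

Let ε > 0. We want δ > 0 with 0 < |z + 3| < δ ⇒ |(9z - 8)/(z + 6) + 35/3| < ε.
Combining over a common denominator, (9z - 8)/(z + 6) + 35/3 = [(9z - 8)·3 − (-35)·(z + 6)] / [3·(z + 6)] = 62(z + 3) / (3(z + 6)).
So |(9z - 8)/(z + 6) + 35/3| = 62|z + 3| / (3·|z + 6|).
Require δ ≤ 3/2, so |z + 6| ≥ |3| − |z + 3| > 3 − 3/2 = 3/2.
Hence |(9z - 8)/(z + 6) + 35/3| < 62|z + 3|/(3·(3/2)) = (124/9)|z + 3|, which is < ε once |z + 3| < (9/124)ε.
Take δ = min(3/2, (9/124)ε). Then 0 < |z + 3| < δ forces both bounds, so |(9z - 8)/(z + 6) + 35/3| < ε.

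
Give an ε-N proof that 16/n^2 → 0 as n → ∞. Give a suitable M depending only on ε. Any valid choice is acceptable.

Let ε > 0. For n ≥ 1, |16/n^2 − 0| = 16/n^2.
16/n^2 < ε ⇔ n^2 > 16/ε ⇔ n > (16/ε)^{1/2}.
Take M = (16/ε)^{1/2}. Then n > M implies 16/n^2 < ε.

M = (16/ε)^{1/2}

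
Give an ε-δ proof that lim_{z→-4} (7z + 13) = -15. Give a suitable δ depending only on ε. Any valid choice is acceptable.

Let ε > 0. We need δ > 0 so that 0 < |z + 4| < δ implies |(7z + 13) + 15| < ε.
|(7z + 13) + 15| = |7z + 28| = 7|z + 4|.
So 7|z + 4| < ε exactly when |z + 4| < ε/7.
Take δ = ε/7. If 0 < |z + 4| < δ then |(7z + 13) + 15| = 7|z + 4| < 7·(ε/7) = ε.

δ = ε/7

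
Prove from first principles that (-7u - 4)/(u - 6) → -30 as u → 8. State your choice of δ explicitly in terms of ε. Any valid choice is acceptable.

δ = min(1, (1/23)ε)

Suppose ε > 0. We want δ > 0 with 0 < |u − 8| < δ ⇒ |(-7u - 4)/(u - 6) + 30| < ε.
Combining over a common denominator, (-7u - 4)/(u - 6) + 30 = [(-7u - 4)·2 − (-60)·(u - 6)] / [2·(u - 6)] = 46(u − 8) / (2(u - 6)).
So |(-7u - 4)/(u - 6) + 30| = 46|u − 8| / (2·|u − 6|).
Restrict δ ≤ 1. Then |u − 8| < 1 gives |u − 6| = |(u − 8) + 2| ≥ 2 − 1 = 1.
Hence |(-7u - 4)/(u - 6) + 30| < 46|u − 8|/(2·1) = 23|u − 8|, which is < ε once |u − 8| < (1/23)ε.
Take δ = min(1, (1/23)ε). Then 0 < |u − 8| < δ forces both bounds, so |(-7u - 4)/(u - 6) + 30| < ε.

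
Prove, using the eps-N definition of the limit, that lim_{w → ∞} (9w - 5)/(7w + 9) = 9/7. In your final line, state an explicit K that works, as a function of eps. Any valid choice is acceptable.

K = (116/49)/eps

Suppose eps > 0. We seek K > 0 such that w > K implies |(9w - 5)/(7w + 9) − (9/7)| < eps.
(9w - 5)/(7w + 9) − (9/7) = (7(9w - 5) − 9(7w + 9)) / (7(7w + 9)) = -116/(7(7w + 9)).
For w > 0 we have 7w + 9 > 7w, so |(9w - 5)/(7w + 9) − (9/7)| = 116/(7(7w + 9)) < 116/(7·7w) = (116/49)/w.
Thus |(9w - 5)/(7w + 9) − (9/7)| < eps whenever w > (116/49)/eps.
Take K = (116/49)/eps. If w > K then |(9w - 5)/(7w + 9) − (9/7)| < (116/49)/w < eps.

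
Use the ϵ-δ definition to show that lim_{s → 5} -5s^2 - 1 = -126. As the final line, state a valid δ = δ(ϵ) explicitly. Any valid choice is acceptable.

δ = min(1, ϵ/55)

Let ϵ > 0 be given. We want δ > 0 such that 0 < |s − 5| < δ implies |(-5s^2 - 1) + 126| < ϵ.
(-5s^2 - 1) + 126 = -5s^2 + 125 = (s − 5)(-5s - 25).
So |(-5s^2 - 1) + 126| = |s − 5|·|-5s - 25|.
Assume first that |s − 5| < 1, so |s| < 6. Then |-5s - 25| ≤ 5·6 + 25 = 55.
Hence |(-5s^2 - 1) + 126| ≤ 55|s − 5| < ϵ provided |s − 5| < ϵ/55.
Take δ = min(1, ϵ/55). Then 0 < |s − 5| < δ gives both |s − 5| < 1 and |s − 5| < ϵ/55, so |(-5s^2 - 1) + 126| < ϵ.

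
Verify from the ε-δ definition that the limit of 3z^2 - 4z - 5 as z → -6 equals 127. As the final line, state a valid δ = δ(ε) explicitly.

Let ε > 0 be given. We want δ > 0 such that 0 < |z + 6| < δ implies |(3z^2 - 4z - 5) − 127| < ε.
(3z^2 - 4z - 5) − 127 = 3z^2 - 4z - 132 = (z + 6)(3z - 22).
So |(3z^2 - 4z - 5) − 127| = |z + 6|·|3z - 22|.
Assume first that |z + 6| < 1, so |z| < 7. Then |3z - 22| ≤ 3·7 + 22 = 43.
Hence |(3z^2 - 4z - 5) − 127| ≤ 43|z + 6| < ε provided |z + 6| < ε/43.
Choosing δ = min(1, ε/43) ensures both conditions, hence |(3z^2 - 4z - 5) − 127| < ε.

δ = min(1, ε/43)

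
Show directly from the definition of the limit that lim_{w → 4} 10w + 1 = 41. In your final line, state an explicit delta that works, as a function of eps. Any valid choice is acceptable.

Suppose eps > 0. We need delta > 0 so that 0 < |w − 4| < delta implies |(10w + 1) − 41| < eps.
Since (10w + 1) − 41 = 10(w − 4), we have |(10w + 1) − 41| = 10|w − 4|.
So 10|w − 4| < eps exactly when |w − 4| < eps/10.
Choosing delta = eps/10 gives |(10w + 1) − 41| = 10|w − 4| < eps whenever |w − 4| < delta.

delta = eps/10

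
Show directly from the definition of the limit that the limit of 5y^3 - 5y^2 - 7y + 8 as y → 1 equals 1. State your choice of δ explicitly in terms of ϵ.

Let ϵ > 0. We want δ > 0 such that 0 < |y − 1| < δ implies |(5y^3 - 5y^2 - 7y + 8) − 1| < ϵ.
(5y^3 - 5y^2 - 7y + 8) − 1 = 5y^3 - 5y^2 - 7y + 7 = (y − 1)(5y^2 - 7).
So |(5y^3 - 5y^2 - 7y + 8) − 1| = |y − 1|·|5y^2 - 7|.
Require δ ≤ 1. Then |y − 1| < 1 gives |y| < 2, and by the triangle inequality |5y^2 - 7| ≤ 5·2^2 + 7 = 27.
Hence |(5y^3 - 5y^2 - 7y + 8) − 1| ≤ 27|y − 1| < ϵ provided |y − 1| < ϵ/27.
Take δ = min(1, ϵ/27). Then 0 < |y − 1| < δ gives both |y − 1| < 1 and |y − 1| < ϵ/27, so |(5y^3 - 5y^2 - 7y + 8) − 1| < ϵ.

δ = min(1, ϵ/27)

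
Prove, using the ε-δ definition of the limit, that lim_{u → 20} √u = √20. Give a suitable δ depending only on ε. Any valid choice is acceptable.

Suppose ε > 0. We want δ > 0 such that 0 < |u − 20| < δ implies |√u − √20| < ε.
Multiplying by the conjugate, |√u − √20| = |u − 20|/(√u + √20).
Restrict δ ≤ 20 so that |u − 20| < 20 forces u > 0, and then √u + √20 > √20.
Hence |√u − √20| < |u − 20|/√20, which is < ε once |u − 20| < √20·ε.
Take δ = min(20, √20·ε). If 0 < |u − 20| < δ then u > 0 and |√u − √20| < |u − 20|/√20 < ε.

δ = min(20, √20·ε)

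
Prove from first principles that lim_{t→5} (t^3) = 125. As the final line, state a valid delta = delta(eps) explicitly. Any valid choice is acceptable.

delta = min(1, eps/91)

Let eps > 0. We seek delta > 0 with 0 < |t − 5| < delta ⇒ |t^3 − 125| < eps.
Factor: t^3 − 125 = (t − 5)(t^2 + 5t + 25), so |t^3 − 125| = |t − 5|·|t^2 + 5t + 25|.
Restrict delta ≤ 1. Then |t − 5| < 1 gives |t| < 6, so by the triangle inequality |t^2 + 5t + 25| ≤ 6^2 + 5·6 + 25 = 91.
Hence |t^3 − 125| ≤ 91|t − 5|, which is < eps once |t − 5| < eps/91.
Take delta = min(1, eps/91). If 0 < |t − 5| < delta then both bounds hold and |t^3 − 125| ≤ 91|t − 5| < 91·(eps/91) = eps.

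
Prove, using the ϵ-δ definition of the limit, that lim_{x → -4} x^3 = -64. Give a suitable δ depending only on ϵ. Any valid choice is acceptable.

Let ϵ > 0. We seek δ > 0 with 0 < |x + 4| < δ ⇒ |x^3 + 64| < ϵ.
Factor: x^3 + 64 = (x + 4)(x^2 - 4x + 16), so |x^3 + 64| = |x + 4|·|x^2 - 4x + 16|.
Impose δ ≤ 2 so that |x| < 6; then |x^2 - 4x + 16| ≤ 76.
Hence |x^3 + 64| ≤ 76|x + 4|, which is < ϵ once |x + 4| < ϵ/76.
Take δ = min(2, ϵ/76). If 0 < |x + 4| < δ then both bounds hold and |x^3 + 64| ≤ 76|x + 4| < 76·(ϵ/76) = ϵ.

δ = min(2, ϵ/76)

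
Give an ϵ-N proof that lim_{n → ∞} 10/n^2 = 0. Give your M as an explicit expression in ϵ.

M = (10/ϵ)^{1/2}

Fix ϵ > 0. For n ≥ 1, |10/n^2 − 0| = 10/n^2.
10/n^2 < ϵ ⇔ n^2 > 10/ϵ ⇔ n > (10/ϵ)^{1/2}.
Take M = (10/ϵ)^{1/2}. Then n > M implies 10/n^2 < ϵ.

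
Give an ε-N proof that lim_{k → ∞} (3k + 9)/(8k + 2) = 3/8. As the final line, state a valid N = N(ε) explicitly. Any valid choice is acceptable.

N = (33/32)/ε

Suppose ε > 0. For k ≥ 1, |(3k + 9)/(8k + 2) − (3/8)| = |66|/(8(8k + 2)) = 66/(8(8k + 2)).
Since 8k + 2 ≥ 8k for k ≥ 1, this is ≤ 66/(8·8k) = (33/32)/k.
So |(3k + 9)/(8k + 2) − (3/8)| < ε whenever k > (33/32)/ε.
Take N = (33/32)/ε. If k > N then |(3k + 9)/(8k + 2) − (3/8)| ≤ (33/32)/k < ε.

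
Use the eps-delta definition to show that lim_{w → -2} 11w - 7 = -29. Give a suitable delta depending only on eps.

delta = eps/11

Fix eps > 0. We need delta > 0 so that 0 < |w + 2| < delta implies |(11w - 7) + 29| < eps.
Since (11w - 7) + 29 = 11(w + 2), we have |(11w - 7) + 29| = 11|w + 2|.
So 11|w + 2| < eps exactly when |w + 2| < eps/11.
Take delta = eps/11. If 0 < |w + 2| < delta then |(11w - 7) + 29| = 11|w + 2| < 11·(eps/11) = eps.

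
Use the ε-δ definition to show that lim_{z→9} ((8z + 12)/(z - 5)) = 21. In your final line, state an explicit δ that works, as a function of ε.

δ = min(2, (2/13)ε)

Let ε > 0. We want δ > 0 with 0 < |z − 9| < δ ⇒ |(8z + 12)/(z - 5) − 21| < ε.
Combining over a common denominator, (8z + 12)/(z - 5) − 21 = [(8z + 12)·4 − 84·(z - 5)] / [4·(z - 5)] = -52(z − 9) / (4(z - 5)).
So |(8z + 12)/(z - 5) − 21| = 52|z − 9| / (4·|z − 5|).
Require δ ≤ 2, so |z − 5| ≥ |4| − |z − 9| > 4 − 2 = 2.
Hence |(8z + 12)/(z - 5) − 21| < 52|z − 9|/(4·2) = (13/2)|z − 9|, which is < ε once |z − 9| < (2/13)ε.
Take δ = min(2, (2/13)ε). Then 0 < |z − 9| < δ forces both bounds, so |(8z + 12)/(z - 5) − 21| < ε.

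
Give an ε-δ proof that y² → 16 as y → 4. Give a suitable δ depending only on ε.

Let ε > 0. We seek δ > 0 with 0 < |y − 4| < δ ⇒ |y² − 16| < ε.
Factor: y² − 16 = (y − 4)(y + 4), so |y² − 16| = |y − 4|·|y + 4|.
Restrict δ ≤ 1. Then |y − 4| < 1 gives |y| < 5, so by the triangle inequality |y + 4| ≤ 5 + 4 = 9.
Hence |y² − 16| ≤ 9|y − 4|, which is < ε once |y − 4| < ε/9.
Take δ = min(1, ε/9). If 0 < |y − 4| < δ then both bounds hold and |y² − 16| ≤ 9|y − 4| < 9·(ε/9) = ε.

δ = min(1, ε/9)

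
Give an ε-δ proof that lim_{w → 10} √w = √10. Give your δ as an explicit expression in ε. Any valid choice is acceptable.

δ = min(10, √10·ε)

Let ε > 0. We want δ > 0 such that 0 < |w − 10| < δ implies |√w − √10| < ε.
Multiplying by the conjugate, |√w − √10| = |w − 10|/(√w + √10).
Restrict δ ≤ 10 so that |w − 10| < 10 forces w > 0, and then √w + √10 > √10.
Hence |√w − √10| < |w − 10|/√10, which is < ε once |w − 10| < √10·ε.
Take δ = min(10, √10·ε). If 0 < |w − 10| < δ then w > 0 and |√w − √10| < |w − 10|/√10 < ε.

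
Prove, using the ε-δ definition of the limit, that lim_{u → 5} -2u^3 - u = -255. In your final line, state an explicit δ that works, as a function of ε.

δ = min(1, ε/183)

Suppose ε > 0. We want δ > 0 such that 0 < |u − 5| < δ implies |(-2u^3 - u) + 255| < ε.
(-2u^3 - u) + 255 = -2u^3 - u + 255 = (u − 5)(-2u^2 - 10u - 51).
So |(-2u^3 - u) + 255| = |u − 5|·|-2u^2 - 10u - 51|.
Assume first that |u − 5| < 1, so |u| < 6. Then |-2u^2 - 10u - 51| ≤ 2·6^2 + 10·6 + 51 = 183.
Hence |(-2u^3 - u) + 255| ≤ 183|u − 5| < ε provided |u − 5| < ε/183.
Choosing δ = min(1, ε/183) ensures both conditions, hence |(-2u^3 - u) + 255| < ε.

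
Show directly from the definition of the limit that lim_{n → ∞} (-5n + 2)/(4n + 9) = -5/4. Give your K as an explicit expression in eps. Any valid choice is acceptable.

Suppose eps > 0. For n ≥ 1, |(-5n + 2)/(4n + 9) + 5/4| = |53|/(4(4n + 9)) = 53/(4(4n + 9)).
Since 4n + 9 ≥ 4n for n ≥ 1, this is ≤ 53/(4·4n) = (53/16)/n.
So |(-5n + 2)/(4n + 9) + 5/4| < eps whenever n > (53/16)/eps.
Take K = (53/16)/eps. If n > K then |(-5n + 2)/(4n + 9) + 5/4| ≤ (53/16)/n < eps.

K = (53/16)/eps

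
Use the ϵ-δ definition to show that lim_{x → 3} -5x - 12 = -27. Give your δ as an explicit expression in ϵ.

Suppose ϵ > 0. We need δ > 0 so that 0 < |x − 3| < δ implies |(-5x - 12) + 27| < ϵ.
Since (-5x - 12) + 27 = -5(x − 3), we have |(-5x - 12) + 27| = 5|x − 3|.
Thus it suffices that |x − 3| < ϵ/5.
Take δ = ϵ/5. If 0 < |x − 3| < δ then |(-5x - 12) + 27| = 5|x − 3| < 5·(ϵ/5) = ϵ.

δ = ϵ/5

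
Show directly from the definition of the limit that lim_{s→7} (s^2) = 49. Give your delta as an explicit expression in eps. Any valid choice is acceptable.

Let eps > 0 be given. We seek delta > 0 with 0 < |s − 7| < delta ⇒ |s^2 − 49| < eps.
Factor: s^2 − 49 = (s − 7)(s + 7), so |s^2 − 49| = |s − 7|·|s + 7|.
Restrict delta ≤ 1. Then |s − 7| < 1 gives |s| < 8, so by the triangle inequality |s + 7| ≤ 8 + 7 = 15.
Hence |s^2 − 49| ≤ 15|s − 7|, which is < eps once |s − 7| < eps/15.
Take delta = min(1, eps/15). If 0 < |s − 7| < delta then both bounds hold and |s^2 − 49| ≤ 15|s − 7| < 15·(eps/15) = eps.

delta = min(1, eps/15)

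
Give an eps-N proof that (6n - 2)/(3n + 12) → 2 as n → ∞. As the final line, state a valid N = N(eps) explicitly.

Suppose eps > 0. For n ≥ 1, |(6n - 2)/(3n + 12) − 2| = |-78|/(3(3n + 12)) = 78/(3(3n + 12)).
Since 3n + 12 ≥ 3n for n ≥ 1, this is ≤ 78/(3·3n) = (26/3)/n.
So |(6n - 2)/(3n + 12) − 2| < eps whenever n > (26/3)/eps.
Take N = (26/3)/eps. If n > N then |(6n - 2)/(3n + 12) − 2| ≤ (26/3)/n < eps.

N = (26/3)/eps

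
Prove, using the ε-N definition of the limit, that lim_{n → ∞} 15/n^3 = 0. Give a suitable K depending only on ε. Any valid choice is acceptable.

Let ε > 0. For n ≥ 1, |15/n^3 − 0| = 15/n^3.
15/n^3 < ε ⇔ n^3 > 15/ε ⇔ n > (15/ε)^{1/3}.
Take K = (15/ε)^{1/3}. Then n > K implies 15/n^3 < ε.

K = (15/ε)^{1/3}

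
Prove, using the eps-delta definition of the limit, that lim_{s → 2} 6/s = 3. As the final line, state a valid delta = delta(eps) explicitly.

delta = min(1, (1/3)eps)

Fix eps > 0. We seek delta > 0 such that 0 < |s − 2| < delta implies |6/s − 3| < eps.
|6/s − 3| = 6·|2 − s|/(2·|s|) = 6|s − 2|/(2|s|).
Restrict delta ≤ 1. Then |s − 2| < 1 gives |s| > 1, so 2|s| > 2.
Then |6/s − 3| < 6|s − 2|/2, which is < eps when |s − 2| < (1/3)eps.
Take delta = min(1, (1/3)eps). Then 0 < |s − 2| < delta gives both |s − 2| < 1 and |s − 2| < (1/3)eps, so |6/s − 3| < eps.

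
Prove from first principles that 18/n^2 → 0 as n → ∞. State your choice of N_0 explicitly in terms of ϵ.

N_0 = (18/ϵ)^{1/2}

Let ϵ > 0 be given. For n ≥ 1, |18/n^2 − 0| = 18/n^2.
18/n^2 < ϵ ⇔ n^2 > 18/ϵ ⇔ n > (18/ϵ)^{1/2}.
Take N_0 = (18/ϵ)^{1/2}. Then n > N_0 implies 18/n^2 < ϵ.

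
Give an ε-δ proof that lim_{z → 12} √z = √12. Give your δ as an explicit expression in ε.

Fix ε > 0. We want δ > 0 such that 0 < |z − 12| < δ implies |√z − √12| < ε.
Multiplying by the conjugate, |√z − √12| = |z − 12|/(√z + √12).
Restrict δ ≤ 12 so that |z − 12| < 12 forces z > 0, and then √z + √12 > √12.
Hence |√z − √12| < |z − 12|/√12, which is < ε once |z − 12| < √12·ε.
Take δ = min(12, √12·ε). If 0 < |z − 12| < δ then z > 0 and |√z − √12| < |z − 12|/√12 < ε.

δ = min(12, √12·ε)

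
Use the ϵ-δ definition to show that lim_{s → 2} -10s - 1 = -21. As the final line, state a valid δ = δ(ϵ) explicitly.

δ = ϵ/10

Let ϵ > 0 be given. We need δ > 0 so that 0 < |s − 2| < δ implies |(-10s - 1) + 21| < ϵ.
|(-10s - 1) + 21| = |-10s + 20| = 10|s − 2|.
So 10|s − 2| < ϵ exactly when |s − 2| < ϵ/10.
Choosing δ = ϵ/10 gives |(-10s - 1) + 21| = 10|s − 2| < ϵ whenever |s − 2| < δ.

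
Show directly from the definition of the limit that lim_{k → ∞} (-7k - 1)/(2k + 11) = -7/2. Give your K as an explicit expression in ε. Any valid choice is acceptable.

K = (75/4)/ε

Suppose ε > 0. For k ≥ 1, |(-7k - 1)/(2k + 11) + 7/2| = |75|/(2(2k + 11)) = 75/(2(2k + 11)).
Since 2k + 11 ≥ 2k for k ≥ 1, this is ≤ 75/(2·2k) = (75/4)/k.
So |(-7k - 1)/(2k + 11) + 7/2| < ε whenever k > (75/4)/ε.
Take K = (75/4)/ε. If k > K then |(-7k - 1)/(2k + 11) + 7/2| ≤ (75/4)/k < ε.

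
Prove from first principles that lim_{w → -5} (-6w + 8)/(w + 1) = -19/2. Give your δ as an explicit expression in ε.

δ = min(2, (4/7)ε)

Suppose ε > 0. We want δ > 0 with 0 < |w + 5| < δ ⇒ |(-6w + 8)/(w + 1) + 19/2| < ε.
Combining over a common denominator, (-6w + 8)/(w + 1) + 19/2 = [(-6w + 8)·(-4) − 38·(w + 1)] / [(-4)·(w + 1)] = -14(w + 5) / ((-4)(w + 1)).
So |(-6w + 8)/(w + 1) + 19/2| = 14|w + 5| / (4·|w + 1|).
Require δ ≤ 2, so |w + 1| ≥ |-4| − |w + 5| > 4 − 2 = 2.
Hence |(-6w + 8)/(w + 1) + 19/2| < 14|w + 5|/(4·2) = (7/4)|w + 5|, which is < ε once |w + 5| < (4/7)ε.
Take δ = min(2, (4/7)ε). Then 0 < |w + 5| < δ forces both bounds, so |(-6w + 8)/(w + 1) + 19/2| < ε.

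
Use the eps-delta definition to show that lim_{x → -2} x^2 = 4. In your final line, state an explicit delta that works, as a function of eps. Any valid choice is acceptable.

Let eps > 0 be given. We seek delta > 0 with 0 < |x + 2| < delta ⇒ |x^2 − 4| < eps.
Factor: x^2 − 4 = (x + 2)(x - 2), so |x^2 − 4| = |x + 2|·|x - 2|.
Impose delta ≤ 1 so that |x| < 3; then |x - 2| ≤ 5.
Hence |x^2 − 4| ≤ 5|x + 2|, which is < eps once |x + 2| < eps/5.
Take delta = min(1, eps/5). If 0 < |x + 2| < delta then both bounds hold and |x^2 − 4| ≤ 5|x + 2| < 5·(eps/5) = eps.

delta = min(1, eps/5)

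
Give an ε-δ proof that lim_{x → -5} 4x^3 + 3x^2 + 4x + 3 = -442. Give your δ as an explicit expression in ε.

Let ε > 0. We want δ > 0 such that 0 < |x + 5| < δ implies |(4x^3 + 3x^2 + 4x + 3) + 442| < ε.
(4x^3 + 3x^2 + 4x + 3) + 442 = 4x^3 + 3x^2 + 4x + 445 = (x + 5)(4x^2 - 17x + 89).
So |(4x^3 + 3x^2 + 4x + 3) + 442| = |x + 5|·|4x^2 - 17x + 89|.
Require δ ≤ 1. Then |x + 5| < 1 gives |x| < 6, and by the triangle inequality |4x^2 - 17x + 89| ≤ 4·6^2 + 17·6 + 89 = 335.
Hence |(4x^3 + 3x^2 + 4x + 3) + 442| ≤ 335|x + 5| < ε provided |x + 5| < ε/335.
Choosing δ = min(1, ε/335) ensures both conditions, hence |(4x^3 + 3x^2 + 4x + 3) + 442| < ε.

δ = min(1, ε/335)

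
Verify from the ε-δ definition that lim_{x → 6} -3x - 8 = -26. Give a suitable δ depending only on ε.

Fix ε > 0. We need δ > 0 so that 0 < |x − 6| < δ implies |(-3x - 8) + 26| < ε.
|(-3x - 8) + 26| = |-3x + 18| = 3|x − 6|.
So 3|x − 6| < ε exactly when |x − 6| < ε/3.
Choosing δ = ε/3 gives |(-3x - 8) + 26| = 3|x − 6| < ε whenever |x − 6| < δ.

δ = ε/3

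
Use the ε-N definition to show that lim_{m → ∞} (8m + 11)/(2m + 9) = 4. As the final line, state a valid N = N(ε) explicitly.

N = (25/2)/ε

Suppose ε > 0. For m ≥ 1, |(8m + 11)/(2m + 9) − 4| = |-50|/(2(2m + 9)) = 50/(2(2m + 9)).
Since 2m + 9 ≥ 2m for m ≥ 1, this is ≤ 50/(2·2m) = (25/2)/m.
So |(8m + 11)/(2m + 9) − 4| < ε whenever m > (25/2)/ε.
Take N = (25/2)/ε. If m > N then |(8m + 11)/(2m + 9) − 4| ≤ (25/2)/m < ε.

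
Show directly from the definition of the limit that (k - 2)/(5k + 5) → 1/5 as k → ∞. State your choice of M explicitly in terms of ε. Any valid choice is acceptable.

Suppose ε > 0. For k ≥ 1, |(k - 2)/(5k + 5) − (1/5)| = |-15|/(5(5k + 5)) = 15/(5(5k + 5)).
Since 5k + 5 ≥ 5k for k ≥ 1, this is ≤ 15/(5·5k) = (3/5)/k.
So |(k - 2)/(5k + 5) − (1/5)| < ε whenever k > (3/5)/ε.
Take M = (3/5)/ε. If k > M then |(k - 2)/(5k + 5) − (1/5)| ≤ (3/5)/k < ε.

M = (3/5)/ε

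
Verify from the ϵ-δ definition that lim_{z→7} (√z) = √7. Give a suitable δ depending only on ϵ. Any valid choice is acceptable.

δ = min(7, √7·ϵ)

Let ϵ > 0. We want δ > 0 such that 0 < |z − 7| < δ implies |√z − √7| < ϵ.
Multiplying by the conjugate, |√z − √7| = |z − 7|/(√z + √7).
Restrict δ ≤ 7 so that |z − 7| < 7 forces z > 0, and then √z + √7 > √7.
Hence |√z − √7| < |z − 7|/√7, which is < ϵ once |z − 7| < √7·ϵ.
Take δ = min(7, √7·ϵ). If 0 < |z − 7| < δ then z > 0 and |√z − √7| < |z − 7|/√7 < ϵ.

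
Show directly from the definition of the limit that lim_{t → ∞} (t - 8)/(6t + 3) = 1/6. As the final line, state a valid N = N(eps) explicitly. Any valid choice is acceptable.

Suppose eps > 0. We seek N > 0 such that t > N implies |(t - 8)/(6t + 3) − (1/6)| < eps.
(t - 8)/(6t + 3) − (1/6) = (6(t - 8) − (6t + 3)) / (6(6t + 3)) = -51/(6(6t + 3)).
For t > 0 we have 6t + 3 > 6t, so |(t - 8)/(6t + 3) − (1/6)| = 51/(6(6t + 3)) < 51/(6·6t) = (17/12)/t.
Thus |(t - 8)/(6t + 3) − (1/6)| < eps whenever t > (17/12)/eps.
Take N = (17/12)/eps. If t > N then |(t - 8)/(6t + 3) − (1/6)| < (17/12)/t < eps.

N = (17/12)/eps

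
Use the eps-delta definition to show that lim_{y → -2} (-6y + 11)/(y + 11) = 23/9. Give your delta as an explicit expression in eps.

delta = min(9/2, (81/154)eps)

Fix eps > 0. We want delta > 0 with 0 < |y + 2| < delta ⇒ |(-6y + 11)/(y + 11) − (23/9)| < eps.
Combining over a common denominator, (-6y + 11)/(y + 11) − (23/9) = [(-6y + 11)·9 − 23·(y + 11)] / [9·(y + 11)] = -77(y + 2) / (9(y + 11)).
So |(-6y + 11)/(y + 11) − (23/9)| = 77|y + 2| / (9·|y + 11|).
Restrict delta ≤ 9/2. Then |y + 2| < 9/2 gives |y + 11| = |(y + 2) + 9| ≥ 9 − 9/2 = 9/2.
Hence |(-6y + 11)/(y + 11) − (23/9)| < 77|y + 2|/(9·(9/2)) = (154/81)|y + 2|, which is < eps once |y + 2| < (81/154)eps.
Take delta = min(9/2, (81/154)eps). Then 0 < |y + 2| < delta forces both bounds, so |(-6y + 11)/(y + 11) − (23/9)| < eps.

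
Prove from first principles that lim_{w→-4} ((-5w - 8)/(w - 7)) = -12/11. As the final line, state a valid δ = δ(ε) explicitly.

δ = min(11/2, (121/86)ε)

Let ε > 0 be given. We want δ > 0 with 0 < |w + 4| < δ ⇒ |(-5w - 8)/(w - 7) + 12/11| < ε.
Combining over a common denominator, (-5w - 8)/(w - 7) + 12/11 = [(-5w - 8)·(-11) − 12·(w - 7)] / [(-11)·(w - 7)] = 43(w + 4) / ((-11)(w - 7)).
So |(-5w - 8)/(w - 7) + 12/11| = 43|w + 4| / (11·|w − 7|).
Require δ ≤ 11/2, so |w − 7| ≥ |-11| − |w + 4| > 11 − 11/2 = 11/2.
Hence |(-5w - 8)/(w - 7) + 12/11| < 43|w + 4|/(11·(11/2)) = (86/121)|w + 4|, which is < ε once |w + 4| < (121/86)ε.
Take δ = min(11/2, (121/86)ε). Then 0 < |w + 4| < δ forces both bounds, so |(-5w - 8)/(w - 7) + 12/11| < ε.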